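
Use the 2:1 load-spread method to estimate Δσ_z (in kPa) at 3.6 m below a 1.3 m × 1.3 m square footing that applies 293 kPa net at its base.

Δσ_z ≈ 20.6 kPa

By the 2:1 method the load spreads at 1 horizontal : 2 vertical, so at depth z the loaded area has grown by z in each plan dimension:
Δσ = qBL/((B+z)(L+z)) = 293×1.3×1.3/((1.3+3.6)(1.3+3.6)) = 20.623 kPa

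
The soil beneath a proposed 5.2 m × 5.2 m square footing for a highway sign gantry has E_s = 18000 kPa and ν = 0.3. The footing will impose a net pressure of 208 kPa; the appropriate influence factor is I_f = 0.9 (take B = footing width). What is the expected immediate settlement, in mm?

Immediate (elastic) settlement: S_e = q·B·(1−ν²)/E_s · I_f.
S_e = 208 × 5.2 × (1 − 0.3²) / 18000 × 0.9
    = 208 × 5.2 × 0.91 / 18000 × 0.9
    = 0.04921 m = 49.21 mm

S_e ≈ 49.2 mm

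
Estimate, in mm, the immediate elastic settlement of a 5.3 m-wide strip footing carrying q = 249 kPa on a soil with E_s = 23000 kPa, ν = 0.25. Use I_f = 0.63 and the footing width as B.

S_e ≈ 33.9 mm

Immediate (elastic) settlement: S_e = q·B·(1−ν²)/E_s · I_f.
S_e = 249 × 5.3 × (1 − 0.25²) / 23000 × 0.63
    = 249 × 5.3 × 0.9375 / 23000 × 0.63
    = 0.03389 m = 33.89 mm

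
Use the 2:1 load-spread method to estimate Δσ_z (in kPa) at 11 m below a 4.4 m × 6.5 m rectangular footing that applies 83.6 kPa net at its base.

Δσ_z ≈ 8.87 kPa

By the 2:1 method the load spreads at 1 horizontal : 2 vertical, so at depth z the loaded area has grown by z in each plan dimension:
Δσ = qBL/((B+z)(L+z)) = 83.6×4.4×6.5/((4.4+11)(6.5+11)) = 8.8718 kPa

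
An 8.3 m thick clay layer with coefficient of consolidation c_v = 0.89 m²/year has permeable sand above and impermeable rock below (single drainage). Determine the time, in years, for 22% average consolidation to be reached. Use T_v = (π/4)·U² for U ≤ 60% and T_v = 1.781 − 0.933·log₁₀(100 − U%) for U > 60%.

Drainage path length: H_d = H = 8.3 m (single drainage).
U ≤ 60%: T_v = (π/4)·U² = (π/4)×0.22² = 0.038013.
t = T_v·H_d²/c_v = 0.038013×8.3²/0.89 = 2.942 years.

t ≈ 2.94 years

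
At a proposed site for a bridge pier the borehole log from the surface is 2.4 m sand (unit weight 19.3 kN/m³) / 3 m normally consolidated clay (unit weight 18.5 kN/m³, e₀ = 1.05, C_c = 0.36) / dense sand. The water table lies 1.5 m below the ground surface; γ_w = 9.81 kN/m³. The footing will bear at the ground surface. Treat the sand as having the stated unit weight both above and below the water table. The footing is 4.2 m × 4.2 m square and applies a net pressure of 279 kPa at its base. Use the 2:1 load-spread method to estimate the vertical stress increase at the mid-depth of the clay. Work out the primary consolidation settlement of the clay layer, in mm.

S_c ≈ 208 mm

Mid-depth of clay below the ground surface: z = 2.4 + 3/2 = 3.9 m.
Total vertical stress at mid-clay: σ_v = 19.3×2.4 + 18.5×1.5 = 74.07 kPa.
Pore pressure: u = 9.81×(3.9 − 1.5) = 23.544 kPa.
Initial effective stress: σ'_0 = σ_v − u = 74.07 − 23.544 = 50.526 kPa.
Stress increase at mid-clay by the 2:1 spreading method:
Δσ = qBL/((B+z)(L+z)) = 279×4.2×4.2/((4.2+3.9)(4.2+3.9)) = 75.012 kPa
Final effective stress: σ'_f = σ'_0 + Δσ = 50.526 + 75.012 = 125.54 kPa.
Normally consolidated clay, so the full stress increment lies on the virgin compression line:
S_c = C_c·H/(1+e₀)·log₁₀(σ'_f/σ'_0) = 0.36×3/(1+1.05)×log₁₀(125.54/50.526)
    = 0.52683 × 0.39527 = 0.2082 m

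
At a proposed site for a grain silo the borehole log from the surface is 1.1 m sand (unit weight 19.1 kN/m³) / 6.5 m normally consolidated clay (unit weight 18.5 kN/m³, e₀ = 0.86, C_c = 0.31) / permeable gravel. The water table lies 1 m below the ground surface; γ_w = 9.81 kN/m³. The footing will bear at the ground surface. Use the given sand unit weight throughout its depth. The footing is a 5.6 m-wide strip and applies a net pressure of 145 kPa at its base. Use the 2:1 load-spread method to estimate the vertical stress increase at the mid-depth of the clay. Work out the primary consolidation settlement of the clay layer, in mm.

S_c ≈ 466 mm

Mid-depth of clay below the ground surface: z = 1.1 + 6.5/2 = 4.35 m.
Total vertical stress at mid-clay: σ_v = 19.1×1.1 + 18.5×3.25 = 81.135 kPa.
Pore pressure: u = 9.81×(4.35 − 1) = 32.864 kPa.
Initial effective stress: σ'_0 = σ_v − u = 81.135 − 32.864 = 48.271 kPa.
Stress increase at mid-clay by the 2:1 spreading method:
Δσ = qB/(B+z) = 145×5.6/(5.6+4.35) = 81.608 kPa
Final effective stress: σ'_f = σ'_0 + Δσ = 48.271 + 81.608 = 129.88 kPa.
Normally consolidated clay, so the full stress increment lies on the virgin compression line:
S_c = C_c·H/(1+e₀)·log₁₀(σ'_f/σ'_0) = 0.31×6.5/(1+0.86)×log₁₀(129.88/48.271)
    = 1.0833 × 0.42986 = 0.4657 m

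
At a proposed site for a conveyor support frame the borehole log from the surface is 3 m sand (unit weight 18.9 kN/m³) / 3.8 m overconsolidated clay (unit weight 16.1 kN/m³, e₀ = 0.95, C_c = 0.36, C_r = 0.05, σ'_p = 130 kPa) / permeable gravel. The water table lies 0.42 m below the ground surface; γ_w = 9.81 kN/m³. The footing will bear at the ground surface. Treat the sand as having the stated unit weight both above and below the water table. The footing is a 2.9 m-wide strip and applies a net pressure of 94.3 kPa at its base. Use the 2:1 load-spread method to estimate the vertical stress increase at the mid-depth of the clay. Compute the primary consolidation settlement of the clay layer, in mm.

Mid-depth of clay below the ground surface: z = 3 + 3.8/2 = 4.9 m.
Total vertical stress at mid-clay: σ_v = 18.9×3 + 16.1×1.9 = 87.29 kPa.
Pore pressure: u = 9.81×(4.9 − 0.42) = 43.949 kPa.
Initial effective stress: σ'_0 = σ_v − u = 87.29 − 43.949 = 43.341 kPa.
Stress increase at mid-clay by the 2:1 spreading method:
Δσ = qB/(B+z) = 94.3×2.9/(2.9+4.9) = 35.06 kPa
Final effective stress: σ'_f = 43.341 + 35.06 = 78.401 kPa.
σ'_f = 78.401 ≤ σ'_p = 130 kPa, so the clay remains overconsolidated and only the recompression index applies:
S_c = C_r·H/(1+e₀)·log₁₀(σ'_f/σ'_0) = 0.05×3.8/1.95×log₁₀(78.401/43.341)
    = 0.097435 × 0.25742 = 0.02508 m

S_c ≈ 25.1 mm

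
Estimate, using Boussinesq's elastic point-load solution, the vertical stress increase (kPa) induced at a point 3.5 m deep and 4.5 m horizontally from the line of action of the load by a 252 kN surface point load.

Boussinesq vertical stress below a point load on an elastic half-space:
Δσ_z = 3P/(2πz²) · [1 + (r/z)²]^(−5/2)
r/z = 4.5/3.5 = 1.2857; [1+(r/z)²]^(−5/2) = 0.087223.
Δσ_z = 3×252/(2π×3.5²) × 0.087223 = 9.8221 × 0.087223 = 0.8567 kPa

Δσ_z ≈ 0.857 kPa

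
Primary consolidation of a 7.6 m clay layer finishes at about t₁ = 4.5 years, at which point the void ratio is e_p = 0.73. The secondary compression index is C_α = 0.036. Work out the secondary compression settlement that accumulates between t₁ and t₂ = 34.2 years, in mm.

S_s ≈ 139 mm

Secondary compression: S_s = C_α·H/(1+e_p)·log₁₀(t₂/t₁)
S_s = 0.036×7.6/(1+0.73)×log₁₀(34.2/4.5)
    = 0.1582 × 0.8808 = 0.1393 m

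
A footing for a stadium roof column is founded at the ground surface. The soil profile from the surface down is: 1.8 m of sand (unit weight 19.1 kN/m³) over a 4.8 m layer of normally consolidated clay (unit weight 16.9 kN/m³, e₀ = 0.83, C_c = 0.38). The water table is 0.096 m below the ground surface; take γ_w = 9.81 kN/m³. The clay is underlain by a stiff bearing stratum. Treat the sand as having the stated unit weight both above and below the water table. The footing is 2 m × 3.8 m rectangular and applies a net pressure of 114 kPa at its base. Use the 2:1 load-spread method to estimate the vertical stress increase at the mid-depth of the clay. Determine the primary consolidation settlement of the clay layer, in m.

S_c ≈ 0.177 m

Mid-depth of clay below the ground surface: z = 1.8 + 4.8/2 = 4.2 m.
Total vertical stress at mid-clay: σ_v = 19.1×1.8 + 16.9×2.4 = 74.94 kPa.
Pore pressure: u = 9.81×(4.2 − 0.096) = 40.26 kPa.
Initial effective stress: σ'_0 = σ_v − u = 74.94 − 40.26 = 34.68 kPa.
Stress increase at mid-clay by the 2:1 spreading method:
Δσ = qBL/((B+z)(L+z)) = 114×2×3.8/((2+4.2)(3.8+4.2)) = 17.468 kPa
Final effective stress: σ'_f = σ'_0 + Δσ = 34.68 + 17.468 = 52.148 kPa.
Normally consolidated clay, so the full stress increment lies on the virgin compression line:
S_c = C_c·H/(1+e₀)·log₁₀(σ'_f/σ'_0) = 0.38×4.8/(1+0.83)×log₁₀(52.148/34.68)
    = 0.99672 × 0.17716 = 0.1766 m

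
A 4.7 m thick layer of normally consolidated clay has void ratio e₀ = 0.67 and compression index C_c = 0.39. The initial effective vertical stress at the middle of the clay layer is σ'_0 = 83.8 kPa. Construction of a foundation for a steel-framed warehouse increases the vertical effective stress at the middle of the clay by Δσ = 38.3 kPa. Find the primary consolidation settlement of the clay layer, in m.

S_c ≈ 0.179 m

Final effective stress: σ'_f = σ'_0 + Δσ = 83.8 + 38.3 = 122.1 kPa.
Normally consolidated clay, so the full stress increment lies on the virgin compression line:
S_c = C_c·H/(1+e₀)·log₁₀(σ'_f/σ'_0) = 0.39×4.7/(1+0.67)×log₁₀(122.1/83.8)
    = 1.0976 × 0.16347 = 0.1794 m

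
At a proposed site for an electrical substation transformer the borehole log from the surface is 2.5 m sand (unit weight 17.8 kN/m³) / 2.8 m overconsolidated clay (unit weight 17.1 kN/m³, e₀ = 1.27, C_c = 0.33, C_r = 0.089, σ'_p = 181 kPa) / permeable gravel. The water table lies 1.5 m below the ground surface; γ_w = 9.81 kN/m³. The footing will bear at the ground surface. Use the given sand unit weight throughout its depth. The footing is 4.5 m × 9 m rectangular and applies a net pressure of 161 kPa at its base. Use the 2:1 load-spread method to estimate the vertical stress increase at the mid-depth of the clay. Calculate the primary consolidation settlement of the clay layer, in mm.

Mid-depth of clay below the ground surface: z = 2.5 + 2.8/2 = 3.9 m.
Total vertical stress at mid-clay: σ_v = 17.8×2.5 + 17.1×1.4 = 68.44 kPa.
Pore pressure: u = 9.81×(3.9 − 1.5) = 23.544 kPa.
Initial effective stress: σ'_0 = σ_v − u = 68.44 − 23.544 = 44.896 kPa.
Stress increase at mid-clay by the 2:1 spreading method:
Δσ = qBL/((B+z)(L+z)) = 161×4.5×9/((4.5+3.9)(9+3.9)) = 60.174 kPa
Final effective stress: σ'_f = 44.896 + 60.174 = 105.07 kPa.
σ'_f = 105.07 ≤ σ'_p = 181 kPa, so the clay remains overconsolidated and only the recompression index applies:
S_c = C_r·H/(1+e₀)·log₁₀(σ'_f/σ'_0) = 0.089×2.8/2.27×log₁₀(105.07/44.896)
    = 0.10978 × 0.36927 = 0.04054 m

S_c ≈ 40.5 mm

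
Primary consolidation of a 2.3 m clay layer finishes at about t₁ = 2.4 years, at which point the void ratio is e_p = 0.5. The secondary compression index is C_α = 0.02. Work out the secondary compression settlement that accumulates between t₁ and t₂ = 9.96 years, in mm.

S_s ≈ 19 mm

Secondary compression: S_s = C_α·H/(1+e_p)·log₁₀(t₂/t₁)
S_s = 0.02×2.3/(1+0.5)×log₁₀(9.96/2.4)
    = 0.03067 × 0.618 = 0.01895 m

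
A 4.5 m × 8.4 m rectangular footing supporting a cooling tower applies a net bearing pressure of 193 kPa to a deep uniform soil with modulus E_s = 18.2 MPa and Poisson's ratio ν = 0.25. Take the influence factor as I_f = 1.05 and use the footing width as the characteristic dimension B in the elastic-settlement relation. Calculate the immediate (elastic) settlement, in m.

S_e ≈ 0.047 m

Immediate (elastic) settlement: S_e = q·B·(1−ν²)/E_s · I_f.
E_s = 18.2 MPa = 18200 kPa.
S_e = 193 × 4.5 × (1 − 0.25²) / 18200 × 1.05
    = 193 × 4.5 × 0.9375 / 18200 × 1.05
    = 0.04697 m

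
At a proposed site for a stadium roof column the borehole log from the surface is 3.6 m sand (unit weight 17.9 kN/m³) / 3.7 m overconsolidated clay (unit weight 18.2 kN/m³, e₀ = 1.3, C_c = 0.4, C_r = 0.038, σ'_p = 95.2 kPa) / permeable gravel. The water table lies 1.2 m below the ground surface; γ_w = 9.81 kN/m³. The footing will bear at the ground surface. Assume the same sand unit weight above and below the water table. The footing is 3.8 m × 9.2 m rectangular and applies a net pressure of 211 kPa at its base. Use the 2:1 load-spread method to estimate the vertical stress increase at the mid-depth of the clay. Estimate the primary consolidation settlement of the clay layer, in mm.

Mid-depth of clay below the ground surface: z = 3.6 + 3.7/2 = 5.45 m.
Total vertical stress at mid-clay: σ_v = 17.9×3.6 + 18.2×1.85 = 98.11 kPa.
Pore pressure: u = 9.81×(5.45 − 1.2) = 41.693 kPa.
Initial effective stress: σ'_0 = σ_v − u = 98.11 − 41.693 = 56.417 kPa.
Stress increase at mid-clay by the 2:1 spreading method:
Δσ = qBL/((B+z)(L+z)) = 211×3.8×9.2/((3.8+5.45)(9.2+5.45)) = 54.435 kPa
Final effective stress: σ'_f = 56.417 + 54.435 = 110.85 kPa.
σ'_f = 110.85 > σ'_p = 95.2 kPa, so the stress path crosses the preconsolidation pressure — recompression up to σ'_p, then virgin compression beyond:
S_c = H/(1+e₀)·[C_r·log₁₀(σ'_p/σ'_0) + C_c·log₁₀(σ'_f/σ'_p)]
    = 3.7/2.3 × [0.038×log₁₀(95.2/56.417) + 0.4×log₁₀(110.85/95.2)]
    = 1.6087 × [0.0086346 + 0.026439] = 0.05642 m

S_c ≈ 56.4 mm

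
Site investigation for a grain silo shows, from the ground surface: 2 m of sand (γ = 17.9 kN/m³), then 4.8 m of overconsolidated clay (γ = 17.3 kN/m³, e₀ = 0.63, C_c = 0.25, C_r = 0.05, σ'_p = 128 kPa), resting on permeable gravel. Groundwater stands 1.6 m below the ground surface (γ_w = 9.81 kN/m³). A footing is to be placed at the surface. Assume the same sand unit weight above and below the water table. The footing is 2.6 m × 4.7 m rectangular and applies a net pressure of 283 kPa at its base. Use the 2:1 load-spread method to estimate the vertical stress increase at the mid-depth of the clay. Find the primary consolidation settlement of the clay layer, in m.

S_c ≈ 0.0471 m

Mid-depth of clay below the ground surface: z = 2 + 4.8/2 = 4.4 m.
Total vertical stress at mid-clay: σ_v = 17.9×2 + 17.3×2.4 = 77.32 kPa.
Pore pressure: u = 9.81×(4.4 − 1.6) = 27.468 kPa.
Initial effective stress: σ'_0 = σ_v − u = 77.32 − 27.468 = 49.852 kPa.
Stress increase at mid-clay by the 2:1 spreading method:
Δσ = qBL/((B+z)(L+z)) = 283×2.6×4.7/((2.6+4.4)(4.7+4.4)) = 54.29 kPa
Final effective stress: σ'_f = 49.852 + 54.29 = 104.14 kPa.
σ'_f = 104.14 ≤ σ'_p = 128 kPa, so the clay remains overconsolidated and only the recompression index applies:
S_c = C_r·H/(1+e₀)·log₁₀(σ'_f/σ'_0) = 0.05×4.8/1.63×log₁₀(104.14/49.852)
    = 0.14724 × 0.31993 = 0.04711 m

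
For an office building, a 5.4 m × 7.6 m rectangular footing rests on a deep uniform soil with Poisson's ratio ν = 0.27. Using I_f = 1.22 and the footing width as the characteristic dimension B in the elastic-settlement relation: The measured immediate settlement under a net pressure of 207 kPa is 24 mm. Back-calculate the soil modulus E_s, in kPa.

S_e = q·B·(1−ν²)/E_s · I_f  ⇒  E_s = q·B·(1−ν²)·I_f / S_e.
E_s = 207 × 5.4 × 0.9271 × 1.22 / 0.024 = 52680 kPa

E_s ≈ 52700 kPa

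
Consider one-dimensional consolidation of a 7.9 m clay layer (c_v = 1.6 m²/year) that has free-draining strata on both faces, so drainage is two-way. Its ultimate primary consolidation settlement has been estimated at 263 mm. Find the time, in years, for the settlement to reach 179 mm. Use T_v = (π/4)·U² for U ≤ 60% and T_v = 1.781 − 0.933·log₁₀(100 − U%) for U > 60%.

Drainage path length: H_d = H/2 = 3.95 m (double drainage).
U = S(t)/S_ult = 179/263 = 0.6806.
U > 60%: T_v = 1.781 − 0.933·log₁₀(100 − 68.061) = 0.37747.
t = T_v·H_d²/c_v = 0.37747×3.95²/1.6 = 3.681 years.

t ≈ 3.68 years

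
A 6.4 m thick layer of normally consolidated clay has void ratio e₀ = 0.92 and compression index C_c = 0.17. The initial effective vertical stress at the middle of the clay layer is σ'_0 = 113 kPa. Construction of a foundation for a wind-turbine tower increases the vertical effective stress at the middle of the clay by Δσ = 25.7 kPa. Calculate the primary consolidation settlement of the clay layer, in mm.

S_c ≈ 50.4 mm

Final effective stress: σ'_f = σ'_0 + Δσ = 113 + 25.7 = 138.7 kPa.
Normally consolidated clay, so the full stress increment lies on the virgin compression line:
S_c = C_c·H/(1+e₀)·log₁₀(σ'_f/σ'_0) = 0.17×6.4/(1+0.92)×log₁₀(138.7/113)
    = 0.56667 × 0.088998 = 0.05043 m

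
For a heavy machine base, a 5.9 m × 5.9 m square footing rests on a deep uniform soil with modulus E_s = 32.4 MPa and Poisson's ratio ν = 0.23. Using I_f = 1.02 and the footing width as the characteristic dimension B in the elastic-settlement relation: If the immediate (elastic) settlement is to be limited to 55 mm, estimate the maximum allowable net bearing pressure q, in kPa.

E_s = 32.4 MPa = 32400 kPa.
S_e = q·B·(1−ν²)/E_s · I_f  ⇒  q = S_e·E_s / (B·(1−ν²)·I_f).
q = 0.055 × 32400 / (5.9 × 0.9471 × 1.02) = 312.7 kPa

q ≈ 313 kPa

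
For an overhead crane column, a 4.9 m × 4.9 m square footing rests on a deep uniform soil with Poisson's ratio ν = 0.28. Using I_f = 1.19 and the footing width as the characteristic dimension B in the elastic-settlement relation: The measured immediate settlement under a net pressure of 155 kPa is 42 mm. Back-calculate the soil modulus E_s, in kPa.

S_e = q·B·(1−ν²)/E_s · I_f  ⇒  E_s = q·B·(1−ν²)·I_f / S_e.
E_s = 155 × 4.9 × 0.9216 × 1.19 / 0.042 = 19830 kPa

E_s ≈ 19800 kPa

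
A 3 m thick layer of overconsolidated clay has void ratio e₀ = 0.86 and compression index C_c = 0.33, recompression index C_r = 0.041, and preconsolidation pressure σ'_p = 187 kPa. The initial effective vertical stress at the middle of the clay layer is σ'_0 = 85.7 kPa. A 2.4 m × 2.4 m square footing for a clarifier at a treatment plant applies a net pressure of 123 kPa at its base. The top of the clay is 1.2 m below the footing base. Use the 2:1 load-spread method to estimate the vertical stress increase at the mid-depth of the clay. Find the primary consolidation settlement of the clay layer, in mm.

S_c ≈ 7.93 mm

Mid-depth of clay below the footing base: z = 1.2 + 3/2 = 2.7 m.
Stress increase at mid-clay by the 2:1 spreading method:
Δσ = qBL/((B+z)(L+z)) = 123×2.4×2.4/((2.4+2.7)(2.4+2.7)) = 27.239 kPa
Final effective stress: σ'_f = 85.7 + 27.239 = 112.94 kPa.
σ'_f = 112.94 ≤ σ'_p = 187 kPa, so the clay remains overconsolidated and only the recompression index applies:
S_c = C_r·H/(1+e₀)·log₁₀(σ'_f/σ'_0) = 0.041×3/1.86×log₁₀(112.94/85.7)
    = 0.066129 × 0.11987 = 0.007927 m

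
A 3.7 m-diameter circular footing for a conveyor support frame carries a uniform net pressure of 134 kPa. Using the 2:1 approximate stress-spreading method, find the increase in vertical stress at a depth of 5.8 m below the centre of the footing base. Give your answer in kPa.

Δσ_z ≈ 20.3 kPa

By the 2:1 method the load spreads at 1 horizontal : 2 vertical, so at depth z the loaded area has grown by z in each plan dimension:
Δσ ≈ qD²/(D+z)² = 134×3.7²/(3.7+5.8)² = 20.326 kPa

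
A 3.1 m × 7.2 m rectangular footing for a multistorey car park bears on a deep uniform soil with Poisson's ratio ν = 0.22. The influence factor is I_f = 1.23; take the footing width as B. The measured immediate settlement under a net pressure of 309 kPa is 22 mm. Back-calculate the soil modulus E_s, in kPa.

E_s ≈ 51000 kPa

S_e = q·B·(1−ν²)/E_s · I_f  ⇒  E_s = q·B·(1−ν²)·I_f / S_e.
E_s = 309 × 3.1 × 0.9516 × 1.23 / 0.022 = 50960 kPa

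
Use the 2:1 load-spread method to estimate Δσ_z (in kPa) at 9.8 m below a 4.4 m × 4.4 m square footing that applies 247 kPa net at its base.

Δσ_z ≈ 23.7 kPa

By the 2:1 method the load spreads at 1 horizontal : 2 vertical, so at depth z the loaded area has grown by z in each plan dimension:
Δσ = qBL/((B+z)(L+z)) = 247×4.4×4.4/((4.4+9.8)(4.4+9.8)) = 23.715 kPa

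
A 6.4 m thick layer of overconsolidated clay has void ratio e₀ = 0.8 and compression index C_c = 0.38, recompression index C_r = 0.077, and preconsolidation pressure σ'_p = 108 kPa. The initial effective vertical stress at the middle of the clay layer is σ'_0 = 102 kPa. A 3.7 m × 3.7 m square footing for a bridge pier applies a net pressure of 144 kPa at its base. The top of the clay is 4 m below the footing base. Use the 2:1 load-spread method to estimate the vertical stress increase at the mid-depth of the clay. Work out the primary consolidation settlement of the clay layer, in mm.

S_c ≈ 61.7 mm

Mid-depth of clay below the footing base: z = 4 + 6.4/2 = 7.2 m.
Stress increase at mid-clay by the 2:1 spreading method:
Δσ = qBL/((B+z)(L+z)) = 144×3.7×3.7/((3.7+7.2)(3.7+7.2)) = 16.593 kPa
Final effective stress: σ'_f = 102 + 16.593 = 118.59 kPa.
σ'_f = 118.59 > σ'_p = 108 kPa, so the stress path crosses the preconsolidation pressure — recompression up to σ'_p, then virgin compression beyond:
S_c = H/(1+e₀)·[C_r·log₁₀(σ'_p/σ'_0) + C_c·log₁₀(σ'_f/σ'_p)]
    = 6.4/1.8 × [0.077×log₁₀(108/102) + 0.38×log₁₀(118.59/108)]
    = 3.5556 × [0.0019114 + 0.015437] = 0.06168 m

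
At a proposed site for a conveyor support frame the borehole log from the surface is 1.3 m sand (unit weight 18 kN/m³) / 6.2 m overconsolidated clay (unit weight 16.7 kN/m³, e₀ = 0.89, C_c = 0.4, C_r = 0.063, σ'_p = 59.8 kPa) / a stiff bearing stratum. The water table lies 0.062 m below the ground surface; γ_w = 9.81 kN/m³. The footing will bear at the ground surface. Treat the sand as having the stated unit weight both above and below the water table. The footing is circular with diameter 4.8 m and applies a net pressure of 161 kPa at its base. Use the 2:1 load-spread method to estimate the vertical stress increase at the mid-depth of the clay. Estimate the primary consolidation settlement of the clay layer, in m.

Mid-depth of clay below the ground surface: z = 1.3 + 6.2/2 = 4.4 m.
Total vertical stress at mid-clay: σ_v = 18×1.3 + 16.7×3.1 = 75.17 kPa.
Pore pressure: u = 9.81×(4.4 − 0.062) = 42.556 kPa.
Initial effective stress: σ'_0 = σ_v − u = 75.17 − 42.556 = 32.614 kPa.
Stress increase at mid-clay by the 2:1 spreading method:
Δσ ≈ qD²/(D+z)² = 161×4.8²/(4.8+4.4)² = 43.826 kPa
Final effective stress: σ'_f = 32.614 + 43.826 = 76.44 kPa.
σ'_f = 76.44 > σ'_p = 59.8 kPa, so the stress path crosses the preconsolidation pressure — recompression up to σ'_p, then virgin compression beyond:
S_c = H/(1+e₀)·[C_r·log₁₀(σ'_p/σ'_0) + C_c·log₁₀(σ'_f/σ'_p)]
    = 6.2/1.89 × [0.063×log₁₀(59.8/32.614) + 0.4×log₁₀(76.44/59.8)]
    = 3.2804 × [0.016588 + 0.042648] = 0.1943 m

S_c ≈ 0.194 m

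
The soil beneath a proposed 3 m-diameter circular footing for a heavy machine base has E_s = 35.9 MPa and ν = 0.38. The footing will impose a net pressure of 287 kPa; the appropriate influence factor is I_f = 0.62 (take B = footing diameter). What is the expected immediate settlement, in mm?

Immediate (elastic) settlement: S_e = q·B·(1−ν²)/E_s · I_f.
E_s = 35.9 MPa = 35900 kPa.
S_e = 287 × 3 × (1 − 0.38²) / 35900 × 0.62
    = 287 × 3 × 0.8556 / 35900 × 0.62
    = 0.01272 m = 12.72 mm

S_e ≈ 12.7 mm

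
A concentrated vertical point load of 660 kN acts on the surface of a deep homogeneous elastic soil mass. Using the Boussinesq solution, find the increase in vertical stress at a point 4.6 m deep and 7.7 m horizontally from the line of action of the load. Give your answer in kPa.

Δσ_z ≈ 0.528 kPa

Boussinesq vertical stress below a point load on an elastic half-space:
Δσ_z = 3P/(2πz²) · [1 + (r/z)²]^(−5/2)
r/z = 7.7/4.6 = 1.6739; [1+(r/z)²]^(−5/2) = 0.035479.
Δσ_z = 3×660/(2π×4.6²) × 0.035479 = 14.893 × 0.035479 = 0.5284 kPa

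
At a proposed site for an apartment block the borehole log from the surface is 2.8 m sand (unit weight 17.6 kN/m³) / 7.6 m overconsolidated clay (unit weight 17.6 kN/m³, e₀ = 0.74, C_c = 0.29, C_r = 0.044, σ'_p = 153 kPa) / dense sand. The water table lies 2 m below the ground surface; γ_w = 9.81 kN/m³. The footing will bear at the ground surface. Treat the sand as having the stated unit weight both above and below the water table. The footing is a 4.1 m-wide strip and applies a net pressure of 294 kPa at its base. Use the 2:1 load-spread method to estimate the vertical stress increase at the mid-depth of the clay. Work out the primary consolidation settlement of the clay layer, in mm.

Mid-depth of clay below the ground surface: z = 2.8 + 7.6/2 = 6.6 m.
Total vertical stress at mid-clay: σ_v = 17.6×2.8 + 17.6×3.8 = 116.16 kPa.
Pore pressure: u = 9.81×(6.6 − 2) = 45.126 kPa.
Initial effective stress: σ'_0 = σ_v − u = 116.16 − 45.126 = 71.034 kPa.
Stress increase at mid-clay by the 2:1 spreading method:
Δσ = qB/(B+z) = 294×4.1/(4.1+6.6) = 112.65 kPa
Final effective stress: σ'_f = 71.034 + 112.65 = 183.68 kPa.
σ'_f = 183.68 > σ'_p = 153 kPa, so the stress path crosses the preconsolidation pressure — recompression up to σ'_p, then virgin compression beyond:
S_c = H/(1+e₀)·[C_r·log₁₀(σ'_p/σ'_0) + C_c·log₁₀(σ'_f/σ'_p)]
    = 7.6/1.74 × [0.044×log₁₀(153/71.034) + 0.29×log₁₀(183.68/153)]
    = 4.3678 × [0.014662 + 0.023017] = 0.1646 m

S_c ≈ 165 mm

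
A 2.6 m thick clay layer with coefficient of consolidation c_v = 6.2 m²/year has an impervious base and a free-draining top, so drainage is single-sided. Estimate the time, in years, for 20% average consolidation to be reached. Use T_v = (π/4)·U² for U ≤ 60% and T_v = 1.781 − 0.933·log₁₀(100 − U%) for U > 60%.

Drainage path length: H_d = H = 2.6 m (single drainage).
U ≤ 60%: T_v = (π/4)·U² = (π/4)×0.2² = 0.031416.
t = T_v·H_d²/c_v = 0.031416×2.6²/6.2 = 0.03425 years.

t ≈ 0.0343 years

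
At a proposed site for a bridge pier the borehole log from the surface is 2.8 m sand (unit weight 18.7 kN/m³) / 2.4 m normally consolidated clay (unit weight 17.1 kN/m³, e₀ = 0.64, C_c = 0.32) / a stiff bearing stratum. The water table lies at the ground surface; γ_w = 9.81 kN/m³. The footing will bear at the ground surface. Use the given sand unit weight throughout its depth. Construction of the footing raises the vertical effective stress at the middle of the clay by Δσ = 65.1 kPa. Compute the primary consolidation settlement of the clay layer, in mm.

S_c ≈ 219 mm

Mid-depth of clay below the ground surface: z = 2.8 + 2.4/2 = 4 m.
Total vertical stress at mid-clay: σ_v = 18.7×2.8 + 17.1×1.2 = 72.88 kPa.
Pore pressure: u = 9.81×(4 − 0) = 39.24 kPa.
Initial effective stress: σ'_0 = σ_v − u = 72.88 − 39.24 = 33.64 kPa.
Final effective stress: σ'_f = σ'_0 + Δσ = 33.64 + 65.1 = 98.74 kPa.
Normally consolidated clay, so the full stress increment lies on the virgin compression line:
S_c = C_c·H/(1+e₀)·log₁₀(σ'_f/σ'_0) = 0.32×2.4/(1+0.64)×log₁₀(98.74/33.64)
    = 0.46829 × 0.46764 = 0.219 m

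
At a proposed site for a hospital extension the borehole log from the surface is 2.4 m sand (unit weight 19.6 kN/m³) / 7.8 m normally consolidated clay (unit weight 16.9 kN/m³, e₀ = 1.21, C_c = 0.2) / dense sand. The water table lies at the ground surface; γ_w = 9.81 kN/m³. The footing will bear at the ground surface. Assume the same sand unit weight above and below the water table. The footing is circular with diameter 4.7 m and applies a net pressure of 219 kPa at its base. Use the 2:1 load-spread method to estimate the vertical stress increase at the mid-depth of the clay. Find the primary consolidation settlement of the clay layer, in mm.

Mid-depth of clay below the ground surface: z = 2.4 + 7.8/2 = 6.3 m.
Total vertical stress at mid-clay: σ_v = 19.6×2.4 + 16.9×3.9 = 112.95 kPa.
Pore pressure: u = 9.81×(6.3 − 0) = 61.803 kPa.
Initial effective stress: σ'_0 = σ_v − u = 112.95 − 61.803 = 51.147 kPa.
Stress increase at mid-clay by the 2:1 spreading method:
Δσ ≈ qD²/(D+z)² = 219×4.7²/(4.7+6.3)² = 39.981 kPa
Final effective stress: σ'_f = σ'_0 + Δσ = 51.147 + 39.981 = 91.128 kPa.
Normally consolidated clay, so the full stress increment lies on the virgin compression line:
S_c = C_c·H/(1+e₀)·log₁₀(σ'_f/σ'_0) = 0.2×7.8/(1+1.21)×log₁₀(91.128/51.147)
    = 0.70588 × 0.25083 = 0.1771 m

S_c ≈ 177 mm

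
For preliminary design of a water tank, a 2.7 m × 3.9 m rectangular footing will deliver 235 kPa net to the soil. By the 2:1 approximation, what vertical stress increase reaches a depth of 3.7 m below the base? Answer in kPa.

Δσ_z ≈ 50.9 kPa

By the 2:1 method the load spreads at 1 horizontal : 2 vertical, so at depth z the loaded area has grown by z in each plan dimension:
Δσ = qBL/((B+z)(L+z)) = 235×2.7×3.9/((2.7+3.7)(3.9+3.7)) = 50.875 kPa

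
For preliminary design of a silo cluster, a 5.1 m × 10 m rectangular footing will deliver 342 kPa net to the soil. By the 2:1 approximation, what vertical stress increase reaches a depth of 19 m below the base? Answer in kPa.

By the 2:1 method the load spreads at 1 horizontal : 2 vertical, so at depth z the loaded area has grown by z in each plan dimension:
Δσ = qBL/((B+z)(L+z)) = 342×5.1×10/((5.1+19)(10+19)) = 24.956 kPa

Δσ_z ≈ 25 kPa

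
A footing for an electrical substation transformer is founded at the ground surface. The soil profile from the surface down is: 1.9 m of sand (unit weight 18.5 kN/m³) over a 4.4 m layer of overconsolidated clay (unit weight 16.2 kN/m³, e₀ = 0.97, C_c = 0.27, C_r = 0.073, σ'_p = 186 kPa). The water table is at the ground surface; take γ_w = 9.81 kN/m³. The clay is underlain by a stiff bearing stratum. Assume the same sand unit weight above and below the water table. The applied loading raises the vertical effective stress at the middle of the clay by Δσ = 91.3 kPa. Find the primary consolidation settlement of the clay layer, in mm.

S_c ≈ 97.9 mm

Mid-depth of clay below the ground surface: z = 1.9 + 4.4/2 = 4.1 m.
Total vertical stress at mid-clay: σ_v = 18.5×1.9 + 16.2×2.2 = 70.79 kPa.
Pore pressure: u = 9.81×(4.1 − 0) = 40.221 kPa.
Initial effective stress: σ'_0 = σ_v − u = 70.79 − 40.221 = 30.569 kPa.
Final effective stress: σ'_f = 30.569 + 91.3 = 121.87 kPa.
σ'_f = 121.87 ≤ σ'_p = 186 kPa, so the clay remains overconsolidated and only the recompression index applies:
S_c = C_r·H/(1+e₀)·log₁₀(σ'_f/σ'_0) = 0.073×4.4/1.97×log₁₀(121.87/30.569)
    = 0.16305 × 0.60062 = 0.09793 m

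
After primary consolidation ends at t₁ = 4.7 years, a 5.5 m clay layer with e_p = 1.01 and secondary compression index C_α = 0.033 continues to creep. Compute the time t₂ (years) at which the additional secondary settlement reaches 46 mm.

t₂ ≈ 15.2 years

S_s = C_α·H/(1+e_p)·log₁₀(t₂/t₁) ⇒ log₁₀(t₂/t₁) = S_s·(1+e_p)/(C_α·H).
log₁₀(t₂/t₁) = 0.046 × (1+1.01) / (0.033×5.5) = 0.5094
t₂ = t₁ × 10^0.5094 = 4.7 × 3.232 = 15.19 years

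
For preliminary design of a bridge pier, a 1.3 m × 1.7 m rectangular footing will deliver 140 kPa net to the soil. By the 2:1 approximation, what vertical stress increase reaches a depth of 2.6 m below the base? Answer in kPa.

Δσ_z ≈ 18.4 kPa

By the 2:1 method the load spreads at 1 horizontal : 2 vertical, so at depth z the loaded area has grown by z in each plan dimension:
Δσ = qBL/((B+z)(L+z)) = 140×1.3×1.7/((1.3+2.6)(1.7+2.6)) = 18.45 kPa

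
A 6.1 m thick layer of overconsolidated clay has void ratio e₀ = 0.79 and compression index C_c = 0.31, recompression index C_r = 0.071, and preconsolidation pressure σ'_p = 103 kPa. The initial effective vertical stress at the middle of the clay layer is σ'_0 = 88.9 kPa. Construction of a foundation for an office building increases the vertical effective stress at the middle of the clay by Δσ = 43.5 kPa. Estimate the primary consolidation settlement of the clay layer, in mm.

S_c ≈ 131 mm

Final effective stress: σ'_f = 88.9 + 43.5 = 132.4 kPa.
σ'_f = 132.4 > σ'_p = 103 kPa, so the stress path crosses the preconsolidation pressure — recompression up to σ'_p, then virgin compression beyond:
S_c = H/(1+e₀)·[C_r·log₁₀(σ'_p/σ'_0) + C_c·log₁₀(σ'_f/σ'_p)]
    = 6.1/1.79 × [0.071×log₁₀(103/88.9) + 0.31×log₁₀(132.4/103)]
    = 3.4078 × [0.0045394 + 0.033806] = 0.1307 m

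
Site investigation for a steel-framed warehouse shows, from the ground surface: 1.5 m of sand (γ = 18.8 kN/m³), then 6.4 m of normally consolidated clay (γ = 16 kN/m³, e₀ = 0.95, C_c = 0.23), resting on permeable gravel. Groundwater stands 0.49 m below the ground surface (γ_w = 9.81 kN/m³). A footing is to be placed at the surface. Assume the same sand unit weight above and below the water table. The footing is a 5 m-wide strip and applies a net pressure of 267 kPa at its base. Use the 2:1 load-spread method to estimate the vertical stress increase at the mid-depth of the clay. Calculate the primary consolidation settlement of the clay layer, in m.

S_c ≈ 0.501 m

Mid-depth of clay below the ground surface: z = 1.5 + 6.4/2 = 4.7 m.
Total vertical stress at mid-clay: σ_v = 18.8×1.5 + 16×3.2 = 79.4 kPa.
Pore pressure: u = 9.81×(4.7 − 0.49) = 41.3 kPa.
Initial effective stress: σ'_0 = σ_v − u = 79.4 − 41.3 = 38.1 kPa.
Stress increase at mid-clay by the 2:1 spreading method:
Δσ = qB/(B+z) = 267×5/(5+4.7) = 137.63 kPa
Final effective stress: σ'_f = σ'_0 + Δσ = 38.1 + 137.63 = 175.73 kPa.
Normally consolidated clay, so the full stress increment lies on the virgin compression line:
S_c = C_c·H/(1+e₀)·log₁₀(σ'_f/σ'_0) = 0.23×6.4/(1+0.95)×log₁₀(175.73/38.1)
    = 0.75487 × 0.66392 = 0.5012 m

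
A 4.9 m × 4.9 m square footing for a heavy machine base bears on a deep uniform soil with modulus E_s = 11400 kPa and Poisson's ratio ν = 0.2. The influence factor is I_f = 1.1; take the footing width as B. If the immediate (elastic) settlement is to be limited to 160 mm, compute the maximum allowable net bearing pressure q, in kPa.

S_e = q·B·(1−ν²)/E_s · I_f  ⇒  q = S_e·E_s / (B·(1−ν²)·I_f).
q = 0.16 × 11400 / (4.9 × 0.96 × 1.1) = 352.5 kPa

q ≈ 353 kPa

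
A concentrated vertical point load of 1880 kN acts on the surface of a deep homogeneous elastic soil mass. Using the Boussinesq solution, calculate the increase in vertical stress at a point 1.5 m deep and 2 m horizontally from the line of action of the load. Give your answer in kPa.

Boussinesq vertical stress below a point load on an elastic half-space:
Δσ_z = 3P/(2πz²) · [1 + (r/z)²]^(−5/2)
r/z = 2/1.5 = 1.3333; [1+(r/z)²]^(−5/2) = 0.07776.
Δσ_z = 3×1880/(2π×1.5²) × 0.07776 = 398.95 × 0.07776 = 31.02 kPa

Δσ_z ≈ 31 kPa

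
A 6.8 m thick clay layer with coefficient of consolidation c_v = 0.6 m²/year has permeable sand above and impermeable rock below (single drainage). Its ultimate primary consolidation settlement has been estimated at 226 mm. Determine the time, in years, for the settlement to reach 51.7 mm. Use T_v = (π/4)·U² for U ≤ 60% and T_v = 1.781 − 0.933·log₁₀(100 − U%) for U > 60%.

Drainage path length: H_d = H = 6.8 m (single drainage).
U = S(t)/S_ult = 51.7/226 = 0.2288.
U ≤ 60%: T_v = (π/4)·U² = (π/4)×0.22876² = 0.041101.
t = T_v·H_d²/c_v = 0.041101×6.8²/0.6 = 3.168 years.

t ≈ 3.17 years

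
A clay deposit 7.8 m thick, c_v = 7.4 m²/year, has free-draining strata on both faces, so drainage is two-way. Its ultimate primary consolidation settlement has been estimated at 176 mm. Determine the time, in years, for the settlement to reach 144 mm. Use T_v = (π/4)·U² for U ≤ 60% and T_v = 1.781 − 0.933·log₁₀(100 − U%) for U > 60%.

Drainage path length: H_d = H/2 = 3.9 m (double drainage).
U = S(t)/S_ult = 144/176 = 0.8182.
U > 60%: T_v = 1.781 − 0.933·log₁₀(100 − 81.818) = 0.60576.
t = T_v·H_d²/c_v = 0.60576×3.9²/7.4 = 1.245 years.

t ≈ 1.25 years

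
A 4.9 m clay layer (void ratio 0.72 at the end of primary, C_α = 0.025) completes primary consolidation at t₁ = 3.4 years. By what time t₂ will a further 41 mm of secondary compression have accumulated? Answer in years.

S_s = C_α·H/(1+e_p)·log₁₀(t₂/t₁) ⇒ log₁₀(t₂/t₁) = S_s·(1+e_p)/(C_α·H).
log₁₀(t₂/t₁) = 0.041 × (1+0.72) / (0.025×4.9) = 0.5757
t₂ = t₁ × 10^0.5757 = 3.4 × 3.764 = 12.8 years

t₂ ≈ 12.8 years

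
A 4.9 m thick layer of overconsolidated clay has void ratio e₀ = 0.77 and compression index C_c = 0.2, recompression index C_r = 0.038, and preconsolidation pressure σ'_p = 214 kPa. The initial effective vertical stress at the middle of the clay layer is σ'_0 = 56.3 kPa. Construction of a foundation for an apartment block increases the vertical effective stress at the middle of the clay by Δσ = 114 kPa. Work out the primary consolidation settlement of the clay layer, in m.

S_c ≈ 0.0506 m

Final effective stress: σ'_f = 56.3 + 114 = 170.3 kPa.
σ'_f = 170.3 ≤ σ'_p = 214 kPa, so the clay remains overconsolidated and only the recompression index applies:
S_c = C_r·H/(1+e₀)·log₁₀(σ'_f/σ'_0) = 0.038×4.9/1.77×log₁₀(170.3/56.3)
    = 0.1052 × 0.48071 = 0.05057 m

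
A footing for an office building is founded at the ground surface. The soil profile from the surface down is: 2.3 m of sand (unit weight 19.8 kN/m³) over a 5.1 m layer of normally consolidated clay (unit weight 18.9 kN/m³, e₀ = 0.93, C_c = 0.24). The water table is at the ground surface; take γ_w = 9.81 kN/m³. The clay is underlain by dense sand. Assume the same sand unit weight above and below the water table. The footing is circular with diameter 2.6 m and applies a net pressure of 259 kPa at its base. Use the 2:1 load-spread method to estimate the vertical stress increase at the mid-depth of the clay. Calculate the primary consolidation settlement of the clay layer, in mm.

Mid-depth of clay below the ground surface: z = 2.3 + 5.1/2 = 4.85 m.
Total vertical stress at mid-clay: σ_v = 19.8×2.3 + 18.9×2.55 = 93.735 kPa.
Pore pressure: u = 9.81×(4.85 − 0) = 47.578 kPa.
Initial effective stress: σ'_0 = σ_v − u = 93.735 − 47.578 = 46.157 kPa.
Stress increase at mid-clay by the 2:1 spreading method:
Δσ ≈ qD²/(D+z)² = 259×2.6²/(2.6+4.85)² = 31.545 kPa
Final effective stress: σ'_f = σ'_0 + Δσ = 46.157 + 31.545 = 77.702 kPa.
Normally consolidated clay, so the full stress increment lies on the virgin compression line:
S_c = C_c·H/(1+e₀)·log₁₀(σ'_f/σ'_0) = 0.24×5.1/(1+0.93)×log₁₀(77.702/46.157)
    = 0.6342 × 0.22619 = 0.1434 m

S_c ≈ 143 mm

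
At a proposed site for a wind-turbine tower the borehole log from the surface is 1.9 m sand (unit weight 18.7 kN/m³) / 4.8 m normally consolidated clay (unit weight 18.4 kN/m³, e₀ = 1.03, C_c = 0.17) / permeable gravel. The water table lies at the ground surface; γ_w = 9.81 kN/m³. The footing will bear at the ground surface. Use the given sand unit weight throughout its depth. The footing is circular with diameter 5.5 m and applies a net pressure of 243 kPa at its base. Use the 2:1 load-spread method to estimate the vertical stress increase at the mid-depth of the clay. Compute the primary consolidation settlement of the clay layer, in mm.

Mid-depth of clay below the ground surface: z = 1.9 + 4.8/2 = 4.3 m.
Total vertical stress at mid-clay: σ_v = 18.7×1.9 + 18.4×2.4 = 79.69 kPa.
Pore pressure: u = 9.81×(4.3 − 0) = 42.183 kPa.
Initial effective stress: σ'_0 = σ_v − u = 79.69 − 42.183 = 37.507 kPa.
Stress increase at mid-clay by the 2:1 spreading method:
Δσ ≈ qD²/(D+z)² = 243×5.5²/(5.5+4.3)² = 76.538 kPa
Final effective stress: σ'_f = σ'_0 + Δσ = 37.507 + 76.538 = 114.04 kPa.
Normally consolidated clay, so the full stress increment lies on the virgin compression line:
S_c = C_c·H/(1+e₀)·log₁₀(σ'_f/σ'_0) = 0.17×4.8/(1+1.03)×log₁₀(114.04/37.507)
    = 0.40197 × 0.48294 = 0.1941 m

S_c ≈ 194 mm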